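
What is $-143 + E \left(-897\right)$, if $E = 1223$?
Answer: $-1097174$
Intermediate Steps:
$-143 + E \left(-897\right) = -143 + 1223 \left(-897\right) = -143 - 1097031 = -1097174$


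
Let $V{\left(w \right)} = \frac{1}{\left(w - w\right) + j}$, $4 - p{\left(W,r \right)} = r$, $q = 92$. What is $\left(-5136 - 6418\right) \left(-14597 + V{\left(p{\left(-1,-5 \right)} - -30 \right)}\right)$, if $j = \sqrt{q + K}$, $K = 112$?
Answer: $168653738 - \frac{5777 \sqrt{51}}{51} \approx 1.6865 \cdot 10^{8}$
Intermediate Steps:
$p{\left(W,r \right)} = 4 - r$
$j = 2 \sqrt{51}$ ($j = \sqrt{92 + 112} = \sqrt{204} = 2 \sqrt{51} \approx 14.283$)
$V{\left(w \right)} = \frac{\sqrt{51}}{102}$ ($V{\left(w \right)} = \frac{1}{\left(w - w\right) + 2 \sqrt{51}} = \frac{1}{0 + 2 \sqrt{51}} = \frac{1}{2 \sqrt{51}} = \frac{\sqrt{51}}{102}$)
$\left(-5136 - 6418\right) \left(-14597 + V{\left(p{\left(-1,-5 \right)} - -30 \right)}\right) = \left(-5136 - 6418\right) \left(-14597 + \frac{\sqrt{51}}{102}\right) = - 11554 \left(-14597 + \frac{\sqrt{51}}{102}\right) = 168653738 - \frac{5777 \sqrt{51}}{51}$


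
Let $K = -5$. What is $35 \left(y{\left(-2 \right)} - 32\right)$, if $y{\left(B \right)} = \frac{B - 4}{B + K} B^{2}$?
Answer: $-1000$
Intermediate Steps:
$y{\left(B \right)} = \frac{B^{2} \left(-4 + B\right)}{-5 + B}$ ($y{\left(B \right)} = \frac{B - 4}{B - 5} B^{2} = \frac{-4 + B}{-5 + B} B^{2} = \frac{B^{2} \left(-4 + B\right)}{-5 + B}$)
$35 \left(y{\left(-2 \right)} - 32\right) = 35 \left(\frac{\left(-2\right)^{2} \left(-4 - 2\right)}{-5 - 2} - 32\right) = 35 \left(4 \frac{1}{-7} \left(-6\right) - 32\right) = 35 \left(4 \left(- \frac{1}{7}\right) \left(-6\right) - 32\right) = 35 \left(\frac{24}{7} - 32\right) = 35 \left(- \frac{200}{7}\right) = -1000$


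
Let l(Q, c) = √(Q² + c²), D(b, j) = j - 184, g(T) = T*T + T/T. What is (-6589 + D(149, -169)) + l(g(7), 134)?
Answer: -6942 + 2*√5114 ≈ -6799.0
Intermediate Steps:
g(T) = 1 + T² (g(T) = T² + 1 = 1 + T²)
D(b, j) = -184 + j
(-6589 + D(149, -169)) + l(g(7), 134) = (-6589 + (-184 - 169)) + √((1 + 7²)² + 134²) = (-6589 - 353) + √((1 + 49)² + 17956) = -6942 + √(50² + 17956) = -6942 + √(2500 + 17956) = -6942 + √20456 = -6942 + 2*√5114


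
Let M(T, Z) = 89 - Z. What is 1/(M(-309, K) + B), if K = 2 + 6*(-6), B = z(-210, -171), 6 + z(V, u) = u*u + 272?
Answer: 1/29630 ≈ 3.3750e-5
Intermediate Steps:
z(V, u) = 266 + u² (z(V, u) = -6 + (u*u + 272) = -6 + (u² + 272) = -6 + (272 + u²) = 266 + u²)
B = 29507 (B = 266 + (-171)² = 266 + 29241 = 29507)
K = -34 (K = 2 - 36 = -34)
1/(M(-309, K) + B) = 1/((89 - 1*(-34)) + 29507) = 1/((89 + 34) + 29507) = 1/(123 + 29507) = 1/29630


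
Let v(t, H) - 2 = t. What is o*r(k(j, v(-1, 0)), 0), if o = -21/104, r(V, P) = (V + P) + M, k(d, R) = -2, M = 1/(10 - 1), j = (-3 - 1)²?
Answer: 119/312 ≈ 0.38141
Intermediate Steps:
v(t, H) = 2 + t
j = 16 (j = (-4)² = 16)
M = ⅑ (M = 1/9 = ⅑ ≈ 0.11111)
r(V, P) = ⅑ + P + V (r(V, P) = (V + P) + ⅑ = (P + V) + ⅑ = ⅑ + P + V)
o = -21/104 (o = -21*1/104 = -21/104 ≈ -0.20192)
o*r(k(j, v(-1, 0)), 0) = -21*(⅑ + 0 - 2)/104 = -21/104*(-17/9) = 119/312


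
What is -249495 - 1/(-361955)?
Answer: -90305962724/361955 ≈ -2.4950e+5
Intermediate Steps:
-249495 - 1/(-361955) = -249495 - 1*(-1/361955) = -249495 + 1/361955 = -90305962724/361955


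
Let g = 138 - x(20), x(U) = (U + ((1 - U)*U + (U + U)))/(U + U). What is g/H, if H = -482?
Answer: -73/241 ≈ -0.30290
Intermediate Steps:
x(U) = (3*U + U*(1 - U))/(2*U) (x(U) = (U + (U*(1 - U) + 2*U))/((2*U)) = (U + (2*U + U*(1 - U)))*(1/(2*U)) = (3*U + U*(1 - U))*(1/(2*U)) = (3*U + U*(1 - U))/(2*U))
g = 146 (g = 138 - (2 - ½*20) = 138 - (2 - 10) = 138 - 1*(-8) = 138 + 8 = 146)
g/H = 146/(-482) = 146*(-1/482) = -73/241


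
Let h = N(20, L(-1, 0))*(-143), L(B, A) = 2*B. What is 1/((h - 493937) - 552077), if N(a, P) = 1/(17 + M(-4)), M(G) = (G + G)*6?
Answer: -31/32426291 ≈ -9.5601e-7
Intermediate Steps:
M(G) = 12*G (M(G) = (2*G)*6 = 12*G)
N(a, P) = -1/31 (N(a, P) = 1/(17 + 12*(-4)) = 1/(17 - 48) = 1/(-31) = -1/31)
h = 143/31 (h = -1/31*(-143) = 143/31 ≈ 4.6129)
1/((h - 493937) - 552077) = 1/((143/31 - 493937) - 552077) = 1/(-15311904/31 - 552077) = 1/(-32426291/31) = -31/32426291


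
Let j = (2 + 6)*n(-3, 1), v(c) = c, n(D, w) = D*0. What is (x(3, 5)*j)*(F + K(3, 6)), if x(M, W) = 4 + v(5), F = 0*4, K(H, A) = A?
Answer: 0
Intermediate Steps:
n(D, w) = 0
F = 0
j = 0 (j = (2 + 6)*0 = 8*0 = 0)
x(M, W) = 9 (x(M, W) = 4 + 5 = 9)
(x(3, 5)*j)*(F + K(3, 6)) = (9*0)*(0 + 6) = 0*6 = 0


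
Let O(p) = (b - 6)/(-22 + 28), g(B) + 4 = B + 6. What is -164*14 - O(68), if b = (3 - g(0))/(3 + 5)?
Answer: -110161/48 ≈ -2295.0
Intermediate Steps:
g(B) = 2 + B (g(B) = -4 + (B + 6) = -4 + (6 + B) = 2 + B)
b = 1/8 (b = (3 - (2 + 0))/(3 + 5) = (3 - 1*2)/8 = (3 - 2)*(1/8) = 1*(1/8) = 1/8 ≈ 0.12500)
O(p) = -47/48 (O(p) = (1/8 - 6)/(-22 + 28) = -47/8/6 = -47/8*1/6 = -47/48)
-164*14 - O(68) = -164*14 - 1*(-47/48) = -2296 + 47/48 = -110161/48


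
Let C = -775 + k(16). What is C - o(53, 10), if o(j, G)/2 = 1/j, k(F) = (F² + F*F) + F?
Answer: -13093/53 ≈ -247.04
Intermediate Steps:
k(F) = F + 2*F² (k(F) = (F² + F²) + F = 2*F² + F = F + 2*F²)
o(j, G) = 2/j
C = -247 (C = -775 + 16*(1 + 2*16) = -775 + 16*(1 + 32) = -775 + 16*33 = -775 + 528 = -247)
C - o(53, 10) = -247 - 2/53 = -13093/53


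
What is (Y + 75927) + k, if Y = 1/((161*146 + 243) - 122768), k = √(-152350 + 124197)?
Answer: 7518215612/99019 + I*√28153 ≈ 75927.0 + 167.79*I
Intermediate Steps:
k = I*√28153 (k = √(-28153) = I*√28153 ≈ 167.79*I)
Y = -1/99019 (Y = 1/((23506 + 243) - 122768) = 1/(23749 - 122768) = 1/(-99019) = -1/99019 ≈ -1.0099e-5)
(Y + 75927) + k = (-1/99019 + 75927) + I*√28153 = 7518215612/99019 + I*√28153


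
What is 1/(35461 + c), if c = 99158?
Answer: 1/134619 ≈ 7.4284e-6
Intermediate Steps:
1/(35461 + c) = 1/(35461 + 99158) = 1/134619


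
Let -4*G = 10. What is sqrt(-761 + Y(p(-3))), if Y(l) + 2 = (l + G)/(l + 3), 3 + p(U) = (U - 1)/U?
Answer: 3*I*sqrt(1362)/4 ≈ 27.679*I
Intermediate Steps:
G = -5/2 (G = -1/4*10 = -5/2 ≈ -2.5000)
p(U) = -3 + (-1 + U)/U (p(U) = -3 + (U - 1)/U = -3 + (-1 + U)/U)
Y(l) = -2 + (-5/2 + l)/(3 + l) (Y(l) = -2 + (l - 5/2)/(l + 3) = -2 + (-5/2 + l)/(3 + l))
sqrt(-761 + Y(p(-3))) = sqrt(-761 + (-17/2 - (-2 - 1/(-3)))/(3 + (-2 - 1/(-3)))) = sqrt(-761 + (-17/2 - (-2 - 1*(-1/3)))/(3 + (-2 - 1*(-1/3)))) = sqrt(-761 + (-17/2 - (-2 + 1/3))/(3 + (-2 + 1/3))) = sqrt(-761 + (-17/2 - 1*(-5/3))/(3 - 5/3)) = sqrt(-761 + (-17/2 + 5/3)/(4/3)) = sqrt(-761 + (3/4)*(-41/6)) = sqrt(-761 - 41/8) = sqrt(-6129/8) = 3*I*sqrt(1362)/4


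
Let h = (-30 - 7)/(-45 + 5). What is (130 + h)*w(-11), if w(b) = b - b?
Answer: 0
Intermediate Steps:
h = 37/40 (h = -37/(-40) = -37*(-1/40) = 37/40 ≈ 0.92500)
w(b) = 0
(130 + h)*w(-11) = (130 + 37/40)*0 = (5237/40)*0 = 0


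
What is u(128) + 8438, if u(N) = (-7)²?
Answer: 8487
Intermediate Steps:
u(N) = 49
u(128) + 8438 = 49 + 8438 = 8487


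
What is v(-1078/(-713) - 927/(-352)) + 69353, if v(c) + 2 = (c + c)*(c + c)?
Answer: 1093169159250193/15747238144 ≈ 69420.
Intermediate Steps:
v(c) = -2 + 4*c² (v(c) = -2 + (c + c)*(c + c) = -2 + (2*c)*(2*c) = -2 + 4*c²)
v(-1078/(-713) - 927/(-352)) + 69353 = (-2 + 4*(-1078/(-713) - 927/(-352))²) + 69353 = (-2 + 4*(-1078*(-1/713) - 927*(-1/352))²) + 69353 = (-2 + 4*(1078/713 + 927/352)²) + 69353 = (-2 + 4*(1040407/250976)²) + 69353 = (-2 + 4*(1082446725649/62988952576)) + 69353 = (-2 + 1082446725649/15747238144) + 69353 = 1050952249361/15747238144 + 69353 = 1093169159250193/15747238144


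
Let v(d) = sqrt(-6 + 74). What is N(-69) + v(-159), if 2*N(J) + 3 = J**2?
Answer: 2379 + 2*sqrt(17) ≈ 2387.2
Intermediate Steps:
N(J) = -3/2 + J**2/2
v(d) = 2*sqrt(17) (v(d) = sqrt(68) = 2*sqrt(17))
N(-69) + v(-159) = (-3/2 + (1/2)*(-69)**2) + 2*sqrt(17) = (-3/2 + (1/2)*4761) + 2*sqrt(17) = (-3/2 + 4761/2) + 2*sqrt(17) = 2379 + 2*sqrt(17)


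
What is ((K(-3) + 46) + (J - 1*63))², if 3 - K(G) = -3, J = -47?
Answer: 3364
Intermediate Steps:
K(G) = 6 (K(G) = 3 - 1*(-3) = 3 + 3 = 6)
((K(-3) + 46) + (J - 1*63))² = ((6 + 46) + (-47 - 1*63))² = (52 + (-47 - 63))² = (52 - 110)² = (-58)² = 3364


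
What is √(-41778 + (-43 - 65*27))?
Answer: 2*I*√10894 ≈ 208.75*I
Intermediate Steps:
√(-41778 + (-43 - 65*27)) = √(-41778 + (-43 - 1755)) = √(-41778 - 1798) = √(-43576) = 2*I*√10894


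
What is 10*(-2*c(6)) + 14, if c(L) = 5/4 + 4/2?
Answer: -51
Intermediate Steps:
c(L) = 13/4 (c(L) = 5*(1/4) + 4*(1/2) = 5/4 + 2 = 13/4)
10*(-2*c(6)) + 14 = 10*(-2*13/4) + 14 = 10*(-13/2) + 14 = -65 + 14 = -51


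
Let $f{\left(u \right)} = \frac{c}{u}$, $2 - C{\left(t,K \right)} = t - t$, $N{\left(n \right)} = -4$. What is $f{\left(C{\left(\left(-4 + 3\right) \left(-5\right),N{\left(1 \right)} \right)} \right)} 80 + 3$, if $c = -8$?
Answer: $-317$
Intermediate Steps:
$C{\left(t,K \right)} = 2$ ($C{\left(t,K \right)} = 2 - \left(t - t\right) = 2 - 0 = 2 + 0 = 2$)
$f{\left(u \right)} = - \frac{8}{u}$
$f{\left(C{\left(\left(-4 + 3\right) \left(-5\right),N{\left(1 \right)} \right)} \right)} 80 + 3 = - \frac{8}{2} \cdot 80 + 3 = \left(-8\right) \frac{1}{2} \cdot 80 + 3 = \left(-4\right) 80 + 3 = -320 + 3 = -317$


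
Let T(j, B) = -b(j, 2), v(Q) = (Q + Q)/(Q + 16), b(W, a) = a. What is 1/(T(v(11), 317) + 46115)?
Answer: 1/46113 ≈ 2.1686e-5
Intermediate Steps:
v(Q) = 2*Q/(16 + Q) (v(Q) = (2*Q)/(16 + Q) = 2*Q/(16 + Q))
T(j, B) = -2 (T(j, B) = -1*2 = -2)
1/(T(v(11), 317) + 46115) = 1/(-2 + 46115) = 1/46113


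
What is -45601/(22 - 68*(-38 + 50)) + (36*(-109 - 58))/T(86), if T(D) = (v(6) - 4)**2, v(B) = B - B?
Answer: -505489/1588 ≈ -318.32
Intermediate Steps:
v(B) = 0
T(D) = 16 (T(D) = (0 - 4)**2 = (-4)**2 = 16)
-45601/(22 - 68*(-38 + 50)) + (36*(-109 - 58))/T(86) = -45601/(22 - 68*(-38 + 50)) + (36*(-109 - 58))/16 = -45601/(22 - 68*12) + (36*(-167))*(1/16) = -45601/(22 - 816) - 6012*1/16 = -45601/(-794) - 1503/4 = -45601*(-1/794) - 1503/4 = 45601/794 - 1503/4 = -505489/1588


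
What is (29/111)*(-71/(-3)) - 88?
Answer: -27245/333 ≈ -81.817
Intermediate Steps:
(29/111)*(-71/(-3)) - 88 = (29*(1/111))*(-71*(-⅓)) - 88 = (29/111)*(71/3) - 88 = 2059/333 - 88 = -27245/333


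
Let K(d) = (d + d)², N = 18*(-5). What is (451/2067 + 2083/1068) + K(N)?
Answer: 23843200543/735852 ≈ 32402.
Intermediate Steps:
N = -90
K(d) = 4*d² (K(d) = (2*d)² = 4*d²)
(451/2067 + 2083/1068) + K(N) = (451/2067 + 2083/1068) + 4*(-90)² = (451*(1/2067) + 2083*(1/1068)) + 4*8100 = (451/2067 + 2083/1068) + 32400 = 1595743/735852 + 32400 = 23843200543/735852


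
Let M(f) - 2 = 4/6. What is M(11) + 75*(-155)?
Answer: -34867/3 ≈ -11622.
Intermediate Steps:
M(f) = 8/3 (M(f) = 2 + 4/6 = 2 + 4*(1/6) = 2 + 2/3 = 8/3)
M(11) + 75*(-155) = 8/3 + 75*(-155) = 8/3 - 11625 = -34867/3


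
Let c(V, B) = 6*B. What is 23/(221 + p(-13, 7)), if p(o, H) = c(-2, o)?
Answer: 23/143 ≈ 0.16084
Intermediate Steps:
p(o, H) = 6*o
23/(221 + p(-13, 7)) = 23/(221 + 6*(-13)) = 23/(221 - 78) = 23/143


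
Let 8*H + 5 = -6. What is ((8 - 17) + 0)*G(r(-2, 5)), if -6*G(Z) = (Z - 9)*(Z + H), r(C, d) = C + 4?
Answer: -105/16 ≈ -6.5625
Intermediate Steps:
H = -11/8 (H = -5/8 + (1/8)*(-6) = -5/8 - 3/4 = -11/8 ≈ -1.3750)
r(C, d) = 4 + C
G(Z) = -(-9 + Z)*(-11/8 + Z)/6 (G(Z) = -(Z - 9)*(Z - 11/8)/6 = -(-9 + Z)*(-11/8 + Z)/6)
((8 - 17) + 0)*G(r(-2, 5)) = ((8 - 17) + 0)*(-33/16 - (4 - 2)**2/6 + 83*(4 - 2)/48) = (-9 + 0)*(-33/16 - 1/6*2**2 + (83/48)*2) = -9*(-33/16 - 1/6*4 + 83/24) = -9*(-33/16 - 2/3 + 83/24) = -9*35/48 = -105/16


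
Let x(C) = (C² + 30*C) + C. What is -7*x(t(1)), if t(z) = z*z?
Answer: -224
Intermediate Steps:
t(z) = z²
x(C) = C² + 31*C
-7*x(t(1)) = -7*1²*(31 + 1²) = -7*(31 + 1) = -7*32 = -224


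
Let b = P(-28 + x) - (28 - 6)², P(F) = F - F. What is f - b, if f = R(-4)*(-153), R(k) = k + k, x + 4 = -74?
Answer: 1708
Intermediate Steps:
x = -78 (x = -4 - 74 = -78)
R(k) = 2*k
P(F) = 0
f = 1224 (f = (2*(-4))*(-153) = -8*(-153) = 1224)
b = -484 (b = 0 - (28 - 6)² = 0 - 1*22² = 0 - 1*484 = 0 - 484 = -484)
f - b = 1224 - 1*(-484) = 1224 + 484 = 1708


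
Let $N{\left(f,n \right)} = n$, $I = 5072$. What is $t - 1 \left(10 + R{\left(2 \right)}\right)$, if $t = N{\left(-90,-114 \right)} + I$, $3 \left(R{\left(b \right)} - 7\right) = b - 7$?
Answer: $\frac{14828}{3} \approx 4942.7$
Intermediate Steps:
$R{\left(b \right)} = \frac{14}{3} + \frac{b}{3}$ ($R{\left(b \right)} = 7 + \frac{b - 7}{3} = 7 + \frac{-7 + b}{3} = 7 + \left(- \frac{7}{3} + \frac{b}{3}\right) = \frac{14}{3} + \frac{b}{3}$)
$t = 4958$ ($t = -114 + 5072 = 4958$)
$t - 1 \left(10 + R{\left(2 \right)}\right) = 4958 - 1 \left(10 + \left(\frac{14}{3} + \frac{1}{3} \cdot 2\right)\right) = 4958 - 1 \left(10 + \left(\frac{14}{3} + \frac{2}{3}\right)\right) = 4958 - 1 \left(10 + \frac{16}{3}\right) = 4958 - 1 \cdot \frac{46}{3} = 4958 - \frac{46}{3} = \frac{14828}{3}$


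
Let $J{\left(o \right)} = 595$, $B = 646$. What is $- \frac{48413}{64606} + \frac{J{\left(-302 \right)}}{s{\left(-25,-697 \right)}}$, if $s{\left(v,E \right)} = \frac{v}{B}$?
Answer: $- \frac{4966763709}{323030} \approx -15376.0$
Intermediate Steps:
$s{\left(v,E \right)} = \frac{v}{646}$
$- \frac{48413}{64606} + \frac{J{\left(-302 \right)}}{s{\left(-25,-697 \right)}} = - \frac{48413}{64606} + \frac{595}{\frac{1}{646} \left(-25\right)} = \left(-48413\right) \frac{1}{64606} + \frac{595}{- \frac{25}{646}} = - \frac{48413}{64606} + 595 \left(- \frac{646}{25}\right) = - \frac{48413}{64606} - \frac{76874}{5} = - \frac{4966763709}{323030}$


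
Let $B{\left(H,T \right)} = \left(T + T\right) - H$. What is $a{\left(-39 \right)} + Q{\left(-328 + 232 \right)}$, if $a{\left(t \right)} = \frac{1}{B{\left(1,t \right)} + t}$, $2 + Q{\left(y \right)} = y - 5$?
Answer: $- \frac{12155}{118} \approx -103.01$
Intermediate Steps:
$Q{\left(y \right)} = -7 + y$ ($Q{\left(y \right)} = -2 + \left(y - 5\right) = -2 + \left(-5 + y\right) = -7 + y$)
$B{\left(H,T \right)} = - H + 2 T$ ($B{\left(H,T \right)} = 2 T - H = - H + 2 T$)
$a{\left(t \right)} = \frac{1}{-1 + 3 t}$ ($a{\left(t \right)} = \frac{1}{\left(\left(-1\right) 1 + 2 t\right) + t} = \frac{1}{\left(-1 + 2 t\right) + t} = \frac{1}{-1 + 3 t}$)
$a{\left(-39 \right)} + Q{\left(-328 + 232 \right)} = \frac{1}{-1 + 3 \left(-39\right)} + \left(-7 + \left(-328 + 232\right)\right) = \frac{1}{-1 - 117} - 103 = \frac{1}{-118} - 103 = - \frac{1}{118} - 103 = - \frac{12155}{118}$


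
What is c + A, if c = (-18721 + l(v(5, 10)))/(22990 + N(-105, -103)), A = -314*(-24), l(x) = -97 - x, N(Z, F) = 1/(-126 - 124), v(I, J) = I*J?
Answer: 43308435464/5747499 ≈ 7535.2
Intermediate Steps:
N(Z, F) = -1/250 (N(Z, F) = 1/(-250) = -1/250)
A = 7536
c = -4717000/5747499 (c = (-18721 + (-97 - 5*10))/(22990 - 1/250) = (-18721 + (-97 - 1*50))/(5747499/250) = (-18721 + (-97 - 50))*(250/5747499) = (-18721 - 147)*(250/5747499) = -18868*250/5747499 = -4717000/5747499 ≈ -0.82070)
c + A = -4717000/5747499 + 7536 = 43308435464/5747499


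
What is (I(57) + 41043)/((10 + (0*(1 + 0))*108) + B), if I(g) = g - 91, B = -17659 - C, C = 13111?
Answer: -41009/30760 ≈ -1.3332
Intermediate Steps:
B = -30770 (B = -17659 - 1*13111 = -17659 - 13111 = -30770)
I(g) = -91 + g
(I(57) + 41043)/((10 + (0*(1 + 0))*108) + B) = ((-91 + 57) + 41043)/((10 + (0*(1 + 0))*108) - 30770) = (-34 + 41043)/((10 + (0*1)*108) - 30770) = 41009/((10 + 0*108) - 30770) = 41009/((10 + 0) - 30770) = 41009/(10 - 30770) = 41009/(-30760) = 41009*(-1/30760) = -41009/30760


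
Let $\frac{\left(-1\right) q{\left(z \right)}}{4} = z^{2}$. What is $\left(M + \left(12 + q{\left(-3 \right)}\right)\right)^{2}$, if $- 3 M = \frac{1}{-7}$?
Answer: $\frac{253009}{441} \approx 573.72$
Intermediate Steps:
$q{\left(z \right)} = - 4 z^{2}$
$M = \frac{1}{21}$ ($M = - \frac{1}{3 \left(-7\right)} = \left(- \frac{1}{3}\right) \left(- \frac{1}{7}\right) = \frac{1}{21} \approx 0.047619$)
$\left(M + \left(12 + q{\left(-3 \right)}\right)\right)^{2} = \left(\frac{1}{21} + \left(12 - 4 \left(-3\right)^{2}\right)\right)^{2} = \left(\frac{1}{21} + \left(12 - 36\right)\right)^{2} = \left(\frac{1}{21} - 24\right)^{2} = \left(- \frac{503}{21}\right)^{2} = \frac{253009}{441}$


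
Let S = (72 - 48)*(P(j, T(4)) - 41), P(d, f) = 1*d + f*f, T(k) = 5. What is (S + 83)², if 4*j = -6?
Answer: 113569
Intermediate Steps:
j = -3/2 (j = (¼)*(-6) = -3/2 ≈ -1.5000)
P(d, f) = d + f²
S = -420 (S = (72 - 48)*((-3/2 + 5²) - 41) = 24*((-3/2 + 25) - 41) = 24*(47/2 - 41) = 24*(-35/2) = -420)
(S + 83)² = (-420 + 83)² = (-337)² = 113569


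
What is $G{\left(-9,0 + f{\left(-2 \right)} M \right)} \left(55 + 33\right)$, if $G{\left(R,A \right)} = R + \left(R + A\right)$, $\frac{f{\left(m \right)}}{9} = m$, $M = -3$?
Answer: $3168$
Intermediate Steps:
$f{\left(m \right)} = 9 m$
$G{\left(R,A \right)} = A + 2 R$ ($G{\left(R,A \right)} = R + \left(A + R\right) = A + 2 R$)
$G{\left(-9,0 + f{\left(-2 \right)} M \right)} \left(55 + 33\right) = \left(\left(0 + 9 \left(-2\right) \left(-3\right)\right) + 2 \left(-9\right)\right) \left(55 + 33\right) = \left(\left(0 - -54\right) - 18\right) 88 = \left(\left(0 + 54\right) - 18\right) 88 = \left(54 - 18\right) 88 = 36 \cdot 88 = 3168$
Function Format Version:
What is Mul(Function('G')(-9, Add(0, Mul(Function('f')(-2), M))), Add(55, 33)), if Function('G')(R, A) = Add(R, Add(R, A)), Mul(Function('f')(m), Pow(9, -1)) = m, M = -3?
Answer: 3168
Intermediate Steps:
Function('f')(m) = Mul(9, m)
Function('G')(R, A) = Add(A, Mul(2, R)) (Function('G')(R, A) = Add(R, Add(A, R)) = Add(A, Mul(2, R)))
Mul(Function('G')(-9, Add(0, Mul(Function('f')(-2), M))), Add(55, 33)) = Mul(Add(Add(0, Mul(Mul(9, -2), -3)), Mul(2, -9)), Add(55, 33)) = Mul(Add(Add(0, Mul(-18, -3)), -18), 88) = Mul(Add(Add(0, 54), -18), 88) = Mul(Add(54, -18), 88) = Mul(36, 88) = 3168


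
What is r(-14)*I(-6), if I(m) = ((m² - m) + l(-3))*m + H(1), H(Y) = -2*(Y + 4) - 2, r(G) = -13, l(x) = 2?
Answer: 3588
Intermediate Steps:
H(Y) = -10 - 2*Y (H(Y) = -2*(4 + Y) - 2 = (-8 - 2*Y) - 2 = -10 - 2*Y)
I(m) = -12 + m*(2 + m² - m) (I(m) = ((m² - m) + 2)*m + (-10 - 2*1) = (2 + m² - m)*m + (-10 - 2) = m*(2 + m² - m) - 12 = -12 + m*(2 + m² - m))
r(-14)*I(-6) = -13*(-12 + (-6)³ - 1*(-6)² + 2*(-6)) = -13*(-12 - 216 - 1*36 - 12) = -13*(-12 - 216 - 36 - 12) = -13*(-276) = 3588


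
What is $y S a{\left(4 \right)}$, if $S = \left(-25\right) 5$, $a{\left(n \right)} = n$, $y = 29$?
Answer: $-14500$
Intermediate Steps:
$S = -125$
$y S a{\left(4 \right)} = 29 \left(-125\right) 4 = \left(-3625\right) 4 = -14500$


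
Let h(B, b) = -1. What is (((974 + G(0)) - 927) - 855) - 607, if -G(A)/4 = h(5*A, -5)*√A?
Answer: -1415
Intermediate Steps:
G(A) = 4*√A (G(A) = -(-4)*√A = 4*√A)
(((974 + G(0)) - 927) - 855) - 607 = (((974 + 4*√0) - 927) - 855) - 607 = (((974 + 4*0) - 927) - 855) - 607 = (((974 + 0) - 927) - 855) - 607 = ((974 - 927) - 855) - 607 = (47 - 855) - 607 = -808 - 607 = -1415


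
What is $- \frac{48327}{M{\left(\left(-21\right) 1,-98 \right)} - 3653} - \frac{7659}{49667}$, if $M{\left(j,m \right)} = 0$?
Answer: $\frac{2372278782}{181433551} \approx 13.075$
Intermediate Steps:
$- \frac{48327}{M{\left(\left(-21\right) 1,-98 \right)} - 3653} - \frac{7659}{49667} = - \frac{48327}{0 - 3653} - \frac{7659}{49667} = - \frac{48327}{-3653} - \frac{7659}{49667} = \left(-48327\right) \left(- \frac{1}{3653}\right) - \frac{7659}{49667} = \frac{48327}{3653} - \frac{7659}{49667} = \frac{2372278782}{181433551}$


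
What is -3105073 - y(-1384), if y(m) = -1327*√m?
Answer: -3105073 + 2654*I*√346 ≈ -3.1051e+6 + 49367.0*I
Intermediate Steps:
-3105073 - y(-1384) = -3105073 - (-1327)*√(-1384) = -3105073 - (-1327)*2*I*√346 = -3105073 - (-2654)*I*√346 = -3105073 + 2654*I*√346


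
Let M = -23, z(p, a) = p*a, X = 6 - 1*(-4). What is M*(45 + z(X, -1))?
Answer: -805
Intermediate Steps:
X = 10 (X = 6 + 4 = 10)
z(p, a) = a*p
M*(45 + z(X, -1)) = -23*(45 - 1*10) = -23*(45 - 10) = -23*35 = -805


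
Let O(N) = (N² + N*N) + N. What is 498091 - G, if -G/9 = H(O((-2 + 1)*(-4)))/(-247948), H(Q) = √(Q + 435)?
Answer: 498091 - 9*√471/247948 ≈ 4.9809e+5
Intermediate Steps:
O(N) = N + 2*N² (O(N) = (N² + N²) + N = 2*N² + N = N + 2*N²)
H(Q) = √(435 + Q)
G = 9*√471/247948 (G = -9*√(435 + ((-2 + 1)*(-4))*(1 + 2*((-2 + 1)*(-4))))/(-247948) = -9*√(435 + (-1*(-4))*(1 + 2*(-1*(-4))))*(-1)/247948 = -9*√(435 + 4*(1 + 2*4))*(-1)/247948 = -9*√(435 + 4*(1 + 8))*(-1)/247948 = -9*√(435 + 4*9)*(-1)/247948 = -9*√(435 + 36)*(-1)/247948 = -9*√471*(-1)/247948 = -(-9)*√471/247948 = 9*√471/247948 ≈ 0.00078776)
498091 - G = 498091 - 9*√471/247948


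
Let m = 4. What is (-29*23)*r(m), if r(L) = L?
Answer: -2668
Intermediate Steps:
(-29*23)*r(m) = -29*23*4 = -667*4 = -2668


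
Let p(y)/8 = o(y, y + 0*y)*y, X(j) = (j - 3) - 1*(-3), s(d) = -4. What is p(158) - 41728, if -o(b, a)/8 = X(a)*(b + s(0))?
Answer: -246086912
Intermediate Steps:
X(j) = j (X(j) = (-3 + j) + 3 = j)
o(b, a) = -8*a*(-4 + b) (o(b, a) = -8*a*(b - 4) = -8*a*(-4 + b))
p(y) = 64*y²*(4 - y) (p(y) = 8*((8*(y + 0*y)*(4 - y))*y) = 8*((8*(y + 0)*(4 - y))*y) = 8*((8*y*(4 - y))*y) = 8*(8*y²*(4 - y)) = 64*y²*(4 - y))
p(158) - 41728 = 64*158²*(4 - 1*158) - 41728 = 64*24964*(4 - 158) - 41728 = 64*24964*(-154) - 41728 = -246045184 - 41728 = -246086912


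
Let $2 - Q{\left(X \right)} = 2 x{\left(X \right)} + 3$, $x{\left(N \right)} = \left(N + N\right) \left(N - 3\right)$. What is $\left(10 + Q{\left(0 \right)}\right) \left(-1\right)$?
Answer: $-9$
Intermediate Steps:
$x{\left(N \right)} = 2 N \left(-3 + N\right)$
$Q{\left(X \right)} = -1 - 4 X \left(-3 + X\right)$ ($Q{\left(X \right)} = 2 - \left(2 \cdot 2 X \left(-3 + X\right) + 3\right) = 2 - \left(4 X \left(-3 + X\right) + 3\right) = 2 - \left(3 + 4 X \left(-3 + X\right)\right) = -1 - 4 X \left(-3 + X\right)$)
$\left(10 + Q{\left(0 \right)}\right) \left(-1\right) = \left(10 - \left(1 + 0 \left(-3 + 0\right)\right)\right) \left(-1\right) = \left(10 - \left(1 + 0 \left(-3\right)\right)\right) \left(-1\right) = \left(10 + \left(-1 + 0\right)\right) \left(-1\right) = \left(10 - 1\right) \left(-1\right) = 9 \left(-1\right) = -9$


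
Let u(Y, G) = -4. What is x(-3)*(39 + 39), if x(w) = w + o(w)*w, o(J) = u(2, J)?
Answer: 702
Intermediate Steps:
o(J) = -4
x(w) = -3*w (x(w) = w - 4*w = -3*w)
x(-3)*(39 + 39) = (-3*(-3))*(39 + 39) = 9*78 = 702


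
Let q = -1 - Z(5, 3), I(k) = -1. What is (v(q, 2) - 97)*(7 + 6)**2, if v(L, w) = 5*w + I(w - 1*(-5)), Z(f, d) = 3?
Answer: -14872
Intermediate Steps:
q = -4 (q = -1 - 1*3 = -1 - 3 = -4)
v(L, w) = -1 + 5*w (v(L, w) = 5*w - 1 = -1 + 5*w)
(v(q, 2) - 97)*(7 + 6)**2 = ((-1 + 5*2) - 97)*(7 + 6)**2 = ((-1 + 10) - 97)*13**2 = (9 - 97)*169 = -88*169 = -14872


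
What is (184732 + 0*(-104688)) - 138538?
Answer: 46194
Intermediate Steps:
(184732 + 0*(-104688)) - 138538 = (184732 + 0) - 138538 = 184732 - 138538 = 46194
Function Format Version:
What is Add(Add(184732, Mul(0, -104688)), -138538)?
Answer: 46194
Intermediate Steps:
Add(Add(184732, Mul(0, -104688)), -138538) = Add(Add(184732, 0), -138538) = Add(184732, -138538) = 46194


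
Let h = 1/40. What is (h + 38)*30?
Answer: 4563/4 ≈ 1140.8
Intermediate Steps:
h = 1/40 ≈ 0.025000
(h + 38)*30 = (1/40 + 38)*30 = (1521/40)*30 = 4563/4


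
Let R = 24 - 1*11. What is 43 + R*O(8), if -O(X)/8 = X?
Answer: -789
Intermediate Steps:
O(X) = -8*X
R = 13 (R = 24 - 11 = 13)
43 + R*O(8) = 43 + 13*(-8*8) = 43 + 13*(-64) = 43 - 832 = -789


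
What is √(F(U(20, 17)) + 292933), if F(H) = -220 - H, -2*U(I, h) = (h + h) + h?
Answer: 3*√130106/2 ≈ 541.05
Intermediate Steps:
U(I, h) = -3*h/2 (U(I, h) = -((h + h) + h)/2 = -(2*h + h)/2 = -3*h/2)
√(F(U(20, 17)) + 292933) = √((-220 - (-3)*17/2) + 292933) = √((-220 - 1*(-51/2)) + 292933) = √((-220 + 51/2) + 292933) = √(-389/2 + 292933) = √(585477/2) = 3*√130106/2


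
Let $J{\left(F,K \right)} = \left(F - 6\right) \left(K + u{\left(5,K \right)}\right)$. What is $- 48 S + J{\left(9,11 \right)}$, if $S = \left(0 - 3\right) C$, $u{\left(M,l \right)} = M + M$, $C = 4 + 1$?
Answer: $783$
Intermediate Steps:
$C = 5$
$u{\left(M,l \right)} = 2 M$
$S = -15$ ($S = \left(0 - 3\right) 5 = \left(-3\right) 5 = -15$)
$J{\left(F,K \right)} = \left(-6 + F\right) \left(10 + K\right)$ ($J{\left(F,K \right)} = \left(F - 6\right) \left(K + 2 \cdot 5\right) = \left(-6 + F\right) \left(K + 10\right) = \left(-6 + F\right) \left(10 + K\right)$)
$- 48 S + J{\left(9,11 \right)} = \left(-48\right) \left(-15\right) + \left(-60 - 66 + 10 \cdot 9 + 9 \cdot 11\right) = 720 + \left(-60 - 66 + 90 + 99\right) = 720 + 63 = 783$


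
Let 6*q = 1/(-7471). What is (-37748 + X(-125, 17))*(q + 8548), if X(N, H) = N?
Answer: -14511897659831/44826 ≈ -3.2374e+8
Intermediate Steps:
q = -1/44826 (q = (1/6)/(-7471) = (1/6)*(-1/7471) = -1/44826 ≈ -2.2308e-5)
(-37748 + X(-125, 17))*(q + 8548) = (-37748 - 125)*(-1/44826 + 8548) = -37873*383172647/44826 = -14511897659831/44826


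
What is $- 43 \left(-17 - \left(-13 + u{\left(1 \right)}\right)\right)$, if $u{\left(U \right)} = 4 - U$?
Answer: $301$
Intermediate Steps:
$- 43 \left(-17 - \left(-13 + u{\left(1 \right)}\right)\right) = - 43 \left(-17 + \left(13 - \left(4 - 1\right)\right)\right) = - 43 \left(-17 + \left(13 - 3\right)\right) = - 43 \left(-17 + 10\right) = \left(-43\right) \left(-7\right) = 301$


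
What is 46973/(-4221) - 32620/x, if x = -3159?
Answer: -1188743/1481571 ≈ -0.80235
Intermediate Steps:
46973/(-4221) - 32620/x = 46973/(-4221) - 32620/(-3159) = 46973*(-1/4221) - 32620*(-1/3159) = -46973/4221 + 32620/3159 = -1188743/1481571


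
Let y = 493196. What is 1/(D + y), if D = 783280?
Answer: 1/1276476 ≈ 7.8341e-7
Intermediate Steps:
1/(D + y) = 1/(783280 + 493196) = 1/1276476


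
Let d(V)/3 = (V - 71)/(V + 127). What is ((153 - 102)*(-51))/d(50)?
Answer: 51153/7 ≈ 7307.6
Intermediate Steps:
d(V) = 3*(-71 + V)/(127 + V) (d(V) = 3*((V - 71)/(V + 127)) = 3*((-71 + V)/(127 + V)) = 3*(-71 + V)/(127 + V))
((153 - 102)*(-51))/d(50) = ((153 - 102)*(-51))/((3*(-71 + 50)/(127 + 50))) = (51*(-51))/((3*(-21)/177)) = -2601/(3*(1/177)*(-21)) = -2601/(-21/59) = -2601*(-59/21) = 51153/7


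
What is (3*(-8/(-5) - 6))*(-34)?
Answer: 2244/5 ≈ 448.80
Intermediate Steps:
(3*(-8/(-5) - 6))*(-34) = (3*(-8*(-⅕) - 6))*(-34) = (3*(8/5 - 6))*(-34) = (3*(-22/5))*(-34) = -66/5*(-34) = 2244/5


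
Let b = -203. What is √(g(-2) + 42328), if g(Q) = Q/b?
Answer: √1744294958/203 ≈ 205.74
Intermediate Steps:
g(Q) = -Q/203 (g(Q) = Q/(-203) = Q*(-1/203) = -Q/203)
√(g(-2) + 42328) = √(-1/203*(-2) + 42328) = √(2/203 + 42328) = √(8592586/203) = √1744294958/203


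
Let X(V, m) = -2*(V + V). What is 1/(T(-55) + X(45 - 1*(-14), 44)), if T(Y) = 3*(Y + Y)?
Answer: -1/566 ≈ -0.0017668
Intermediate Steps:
X(V, m) = -4*V
T(Y) = 6*Y (T(Y) = 3*(2*Y) = 6*Y)
1/(T(-55) + X(45 - 1*(-14), 44)) = 1/(6*(-55) - 4*(45 - 1*(-14))) = 1/(-330 - 4*(45 + 14)) = 1/(-330 - 4*59) = 1/(-330 - 236) = 1/(-566) = -1/566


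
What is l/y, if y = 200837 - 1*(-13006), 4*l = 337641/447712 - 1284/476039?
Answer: 53385140597/60768014157103232 ≈ 8.7851e-7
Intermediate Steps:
l = 160155421791/852513491072 (l = (337641/447712 - 1284/476039)/4 = (¼)*(160155421791/213128372768) = 160155421791/852513491072 ≈ 0.18786)
y = 213843 (y = 200837 + 13006 = 213843)
l/y = (160155421791/852513491072)/213843 = (160155421791/852513491072)*(1/213843) = 53385140597/60768014157103232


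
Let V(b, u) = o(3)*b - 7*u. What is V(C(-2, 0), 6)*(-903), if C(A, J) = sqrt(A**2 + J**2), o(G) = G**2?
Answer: 21672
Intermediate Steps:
V(b, u) = -7*u + 9*b (V(b, u) = 3**2*b - 7*u = 9*b - 7*u = -7*u + 9*b)
V(C(-2, 0), 6)*(-903) = (-7*6 + 9*sqrt((-2)**2 + 0**2))*(-903) = (-42 + 9*sqrt(4 + 0))*(-903) = (-42 + 9*sqrt(4))*(-903) = (-42 + 9*2)*(-903) = (-42 + 18)*(-903) = -24*(-903) = 21672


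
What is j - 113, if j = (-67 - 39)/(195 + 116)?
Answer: -35249/311 ≈ -113.34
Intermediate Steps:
j = -106/311 ≈ -0.34084
j - 113 = -106/311 - 113 = -35249/311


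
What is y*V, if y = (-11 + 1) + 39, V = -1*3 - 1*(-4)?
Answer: 29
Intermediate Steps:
V = 1 (V = -3 + 4 = 1)
y = 29 (y = -10 + 39 = 29)
y*V = 29*1 = 29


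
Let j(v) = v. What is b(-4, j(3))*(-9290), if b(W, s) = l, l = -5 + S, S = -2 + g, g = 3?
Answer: 37160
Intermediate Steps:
S = 1 (S = -2 + 3 = 1)
l = -4 (l = -5 + 1 = -4)
b(W, s) = -4
b(-4, j(3))*(-9290) = -4*(-9290) = 37160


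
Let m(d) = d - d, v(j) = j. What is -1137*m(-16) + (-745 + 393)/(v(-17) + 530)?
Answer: -352/513 ≈ -0.68616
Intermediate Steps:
m(d) = 0
-1137*m(-16) + (-745 + 393)/(v(-17) + 530) = -1137*0 + (-745 + 393)/(-17 + 530) = 0 - 352/513 = -352/513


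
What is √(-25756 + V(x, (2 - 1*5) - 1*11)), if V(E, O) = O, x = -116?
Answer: I*√25770 ≈ 160.53*I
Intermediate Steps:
√(-25756 + V(x, (2 - 1*5) - 1*11)) = √(-25756 + ((2 - 1*5) - 1*11)) = √(-25756 + ((2 - 5) - 11)) = √(-25756 + (-3 - 11)) = √(-25756 - 14) = √(-25770) = I*√25770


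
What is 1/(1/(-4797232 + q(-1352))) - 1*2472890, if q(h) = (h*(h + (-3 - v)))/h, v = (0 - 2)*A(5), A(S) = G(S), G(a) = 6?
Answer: -7271465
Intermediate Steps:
A(S) = 6
v = -12 (v = (0 - 2)*6 = -2*6 = -12)
q(h) = 9 + h (q(h) = (h*(h + (-3 - 1*(-12))))/h = (h*(h + (-3 + 12)))/h = (h*(h + 9))/h = (h*(9 + h))/h = 9 + h)
1/(1/(-4797232 + q(-1352))) - 1*2472890 = 1/(1/(-4797232 + (9 - 1352))) - 1*2472890 = 1/(1/(-4797232 - 1343)) - 2472890 = 1/(1/(-4798575)) - 2472890 = 1/(-1/4798575) - 2472890 = -4798575 - 2472890 = -7271465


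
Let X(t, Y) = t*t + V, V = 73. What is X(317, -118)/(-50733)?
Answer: -100562/50733 ≈ -1.9822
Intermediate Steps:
X(t, Y) = 73 + t**2 (X(t, Y) = t*t + 73 = t**2 + 73 = 73 + t**2)
X(317, -118)/(-50733) = (73 + 317**2)/(-50733) = (73 + 100489)*(-1/50733) = 100562*(-1/50733) = -100562/50733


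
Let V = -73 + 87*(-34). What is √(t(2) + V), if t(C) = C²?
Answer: I*√3027 ≈ 55.018*I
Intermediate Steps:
V = -3031 (V = -73 - 2958 = -3031)
√(t(2) + V) = √(2² - 3031) = √(4 - 3031) = √(-3027) = I*√3027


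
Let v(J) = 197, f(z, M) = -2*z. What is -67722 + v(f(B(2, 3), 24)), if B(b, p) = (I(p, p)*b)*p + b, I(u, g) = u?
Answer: -67525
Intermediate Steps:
B(b, p) = b + b*p² (B(b, p) = (p*b)*p + b = (b*p)*p + b = b*p² + b = b + b*p²)
-67722 + v(f(B(2, 3), 24)) = -67722 + 197 = -67525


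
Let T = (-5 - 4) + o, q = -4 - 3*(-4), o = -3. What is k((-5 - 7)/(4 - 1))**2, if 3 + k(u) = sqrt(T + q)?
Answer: 5 - 12*I ≈ 5.0 - 12.0*I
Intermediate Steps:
q = 8 (q = -4 + 12 = 8)
T = -12 (T = (-5 - 4) - 3 = -9 - 3 = -12)
k(u) = -3 + 2*I (k(u) = -3 + sqrt(-12 + 8) = -3 + sqrt(-4) = -3 + 2*I)
k((-5 - 7)/(4 - 1))**2 = (-3 + 2*I)**2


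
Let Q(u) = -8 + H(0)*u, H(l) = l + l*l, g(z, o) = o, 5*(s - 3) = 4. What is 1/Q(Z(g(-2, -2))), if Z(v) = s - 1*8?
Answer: -1/8 ≈ -0.12500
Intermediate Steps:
s = 19/5 (s = 3 + (1/5)*4 = 3 + 4/5 = 19/5 ≈ 3.8000)
H(l) = l + l**2
Z(v) = -21/5 (Z(v) = 19/5 - 1*8 = 19/5 - 8 = -21/5)
Q(u) = -8 (Q(u) = -8 + (0*(1 + 0))*u = -8 + (0*1)*u = -8 + 0*u = -8 + 0 = -8)
1/Q(Z(g(-2, -2))) = 1/(-8) = -1/8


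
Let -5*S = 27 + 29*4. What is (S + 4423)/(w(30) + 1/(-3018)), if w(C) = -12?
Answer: -66311496/181085 ≈ -366.19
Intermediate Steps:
S = -143/5 (S = -(27 + 29*4)/5 = -(27 + 116)/5 = -1/5*143 = -143/5 ≈ -28.600)
(S + 4423)/(w(30) + 1/(-3018)) = (-143/5 + 4423)/(-12 + 1/(-3018)) = 21972/(5*(-12 - 1/3018)) = 21972/(5*(-36217/3018)) = (21972/5)*(-3018/36217) = -66311496/181085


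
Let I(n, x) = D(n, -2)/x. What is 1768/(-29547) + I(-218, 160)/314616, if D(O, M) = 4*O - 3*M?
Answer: -14837360297/247892238720 ≈ -0.059854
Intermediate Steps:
D(O, M) = -3*M + 4*O
I(n, x) = (6 + 4*n)/x (I(n, x) = (-3*(-2) + 4*n)/x = (6 + 4*n)/x)
1768/(-29547) + I(-218, 160)/314616 = 1768/(-29547) + (2*(3 + 2*(-218))/160)/314616 = 1768*(-1/29547) + (2*(1/160)*(3 - 436))*(1/314616) = -1768/29547 + (2*(1/160)*(-433))*(1/314616) = -1768/29547 - 433/80*1/314616 = -1768/29547 - 433/25169280 = -14837360297/247892238720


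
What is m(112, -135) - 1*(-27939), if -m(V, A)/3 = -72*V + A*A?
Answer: -2544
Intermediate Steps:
m(V, A) = -3*A² + 216*V (m(V, A) = -3*(-72*V + A*A) = -3*(-72*V + A²) = -3*(A² - 72*V) = -3*A² + 216*V)
m(112, -135) - 1*(-27939) = (-3*(-135)² + 216*112) - 1*(-27939) = (-3*18225 + 24192) + 27939 = (-54675 + 24192) + 27939 = -30483 + 27939 = -2544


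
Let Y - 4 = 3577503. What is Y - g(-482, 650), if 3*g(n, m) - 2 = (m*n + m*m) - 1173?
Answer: 10624492/3 ≈ 3.5415e+6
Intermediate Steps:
Y = 3577507 (Y = 4 + 3577503 = 3577507)
g(n, m) = -1171/3 + m²/3 + m*n/3 (g(n, m) = ⅔ + ((m*n + m*m) - 1173)/3 = ⅔ + ((m*n + m²) - 1173)/3 = ⅔ + ((m² + m*n) - 1173)/3 = ⅔ + (-1173 + m² + m*n)/3 = ⅔ + (-391 + m²/3 + m*n/3) = -1171/3 + m²/3 + m*n/3)
Y - g(-482, 650) = 3577507 - (-1171/3 + (⅓)*650² + (⅓)*650*(-482)) = 3577507 - (-1171/3 + (⅓)*422500 - 313300/3) = 3577507 - (-1171/3 + 422500/3 - 313300/3) = 3577507 - 1*108029/3 = 3577507 - 108029/3 = 10624492/3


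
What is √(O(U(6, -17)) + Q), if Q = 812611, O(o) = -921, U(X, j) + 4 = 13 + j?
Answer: √811690 ≈ 900.94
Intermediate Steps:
U(X, j) = 9 + j (U(X, j) = -4 + (13 + j) = 9 + j)
√(O(U(6, -17)) + Q) = √(-921 + 812611) = √811690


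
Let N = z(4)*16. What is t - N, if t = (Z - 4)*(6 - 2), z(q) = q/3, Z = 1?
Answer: -100/3 ≈ -33.333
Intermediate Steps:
z(q) = q/3 (z(q) = q*(⅓) = q/3)
N = 64/3 (N = ((⅓)*4)*16 = (4/3)*16 = 64/3 ≈ 21.333)
t = -12 (t = (1 - 4)*(6 - 2) = -3*4 = -12)
t - N = -12 - 1*64/3 = -12 - 64/3 = -100/3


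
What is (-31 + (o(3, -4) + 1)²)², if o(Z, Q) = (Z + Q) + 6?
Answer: 25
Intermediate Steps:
o(Z, Q) = 6 + Q + Z (o(Z, Q) = (Q + Z) + 6 = 6 + Q + Z)
(-31 + (o(3, -4) + 1)²)² = (-31 + ((6 - 4 + 3) + 1)²)² = (-31 + (5 + 1)²)² = (-31 + 6²)² = (-31 + 36)² = 5² = 25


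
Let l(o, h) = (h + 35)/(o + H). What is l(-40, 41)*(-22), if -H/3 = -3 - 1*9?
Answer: 418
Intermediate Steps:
H = 36 (H = -3*(-3 - 1*9) = -3*(-3 - 9) = -3*(-12) = 36)
l(o, h) = (35 + h)/(36 + o) (l(o, h) = (h + 35)/(o + 36) = (35 + h)/(36 + o))
l(-40, 41)*(-22) = ((35 + 41)/(36 - 40))*(-22) = (76/(-4))*(-22) = -¼*76*(-22) = -19*(-22) = 418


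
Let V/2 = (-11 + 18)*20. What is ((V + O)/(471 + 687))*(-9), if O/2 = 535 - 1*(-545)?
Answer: -3660/193 ≈ -18.964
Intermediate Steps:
O = 2160 (O = 2*(535 - 1*(-545)) = 2*(535 + 545) = 2*1080 = 2160)
V = 280 (V = 2*((-11 + 18)*20) = 2*(7*20) = 2*140 = 280)
((V + O)/(471 + 687))*(-9) = ((280 + 2160)/(471 + 687))*(-9) = (2440/1158)*(-9) = (2440*(1/1158))*(-9) = (1220/579)*(-9) = -3660/193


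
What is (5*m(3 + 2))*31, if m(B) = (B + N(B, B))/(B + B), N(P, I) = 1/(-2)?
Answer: 279/4 ≈ 69.750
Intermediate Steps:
N(P, I) = -½
m(B) = (-½ + B)/(2*B) (m(B) = (B - ½)/(B + B) = (-½ + B)/((2*B)) = (-½ + B)*(1/(2*B)) = (-½ + B)/(2*B))
(5*m(3 + 2))*31 = (5*((-1 + 2*(3 + 2))/(4*(3 + 2))))*31 = (5*((¼)*(-1 + 2*5)/5))*31 = (5*((¼)*(⅕)*(-1 + 10)))*31 = (5*((¼)*(⅕)*9))*31 = (5*(9/20))*31 = (9/4)*31 = 279/4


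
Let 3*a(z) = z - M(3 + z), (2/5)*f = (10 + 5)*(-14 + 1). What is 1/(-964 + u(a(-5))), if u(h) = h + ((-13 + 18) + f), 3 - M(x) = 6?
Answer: -6/8683 ≈ -0.00069101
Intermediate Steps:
M(x) = -3 (M(x) = 3 - 1*6 = 3 - 6 = -3)
f = -975/2 (f = 5*((10 + 5)*(-14 + 1))/2 = 5*(15*(-13))/2 = (5/2)*(-195) = -975/2 ≈ -487.50)
a(z) = 1 + z/3 (a(z) = (z - 1*(-3))/3 = (z + 3)/3 = (3 + z)/3 = 1 + z/3)
u(h) = -965/2 + h (u(h) = h + ((-13 + 18) - 975/2) = h + (5 - 975/2) = h - 965/2 = -965/2 + h)
1/(-964 + u(a(-5))) = 1/(-964 + (-965/2 + (1 + (⅓)*(-5)))) = 1/(-964 + (-965/2 + (1 - 5/3))) = 1/(-964 + (-965/2 - ⅔)) = 1/(-964 - 2899/6) = 1/(-8683/6) = -6/8683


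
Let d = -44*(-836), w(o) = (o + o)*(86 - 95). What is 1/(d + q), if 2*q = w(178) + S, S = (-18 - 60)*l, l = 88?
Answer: 1/31750 ≈ 3.1496e-5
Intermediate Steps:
w(o) = -18*o (w(o) = (2*o)*(-9) = -18*o)
S = -6864 (S = (-18 - 60)*88 = -78*88 = -6864)
d = 36784
q = -5034 (q = (-18*178 - 6864)/2 = (-3204 - 6864)/2 = (1/2)*(-10068) = -5034)
1/(d + q) = 1/(36784 - 5034) = 1/31750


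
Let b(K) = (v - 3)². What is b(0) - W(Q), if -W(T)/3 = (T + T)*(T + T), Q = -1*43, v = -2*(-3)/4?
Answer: 88761/4 ≈ 22190.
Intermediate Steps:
v = 3/2 (v = 6*(¼) = 3/2 ≈ 1.5000)
b(K) = 9/4 (b(K) = (3/2 - 3)² = (-3/2)² = 9/4)
Q = -43
W(T) = -12*T² (W(T) = -3*(T + T)*(T + T) = -3*2*T*2*T = -12*T²)
b(0) - W(Q) = 9/4 - (-12)*(-43)² = 9/4 - (-12)*1849 = 9/4 - 1*(-22188) = 9/4 + 22188 = 88761/4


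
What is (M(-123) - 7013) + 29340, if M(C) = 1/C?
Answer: 2746220/123 ≈ 22327.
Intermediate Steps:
(M(-123) - 7013) + 29340 = (1/(-123) - 7013) + 29340 = (-1/123 - 7013) + 29340 = -862600/123 + 29340 = 2746220/123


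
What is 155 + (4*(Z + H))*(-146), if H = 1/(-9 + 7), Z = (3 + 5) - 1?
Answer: -3641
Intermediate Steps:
Z = 7 (Z = 8 - 1 = 7)
H = -1/2 (H = 1/(-2) = -1/2 ≈ -0.50000)
155 + (4*(Z + H))*(-146) = 155 + (4*(7 - 1/2))*(-146) = 155 + (4*(13/2))*(-146) = 155 + 26*(-146) = 155 - 3796 = -3641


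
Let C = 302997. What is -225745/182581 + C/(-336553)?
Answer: -18756664606/8778311899 ≈ -2.1367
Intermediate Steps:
-225745/182581 + C/(-336553) = -225745/182581 + 302997/(-336553) = -225745*1/182581 + 302997*(-1/336553) = -225745/182581 - 302997/336553 = -18756664606/8778311899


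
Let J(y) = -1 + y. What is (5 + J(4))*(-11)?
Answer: -88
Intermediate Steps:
(5 + J(4))*(-11) = (5 + (-1 + 4))*(-11) = (5 + 3)*(-11) = 8*(-11) = -88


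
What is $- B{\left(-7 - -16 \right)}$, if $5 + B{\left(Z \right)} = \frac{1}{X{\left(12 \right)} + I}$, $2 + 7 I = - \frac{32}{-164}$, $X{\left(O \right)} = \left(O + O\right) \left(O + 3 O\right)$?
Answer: $\frac{1652463}{330550} \approx 4.9991$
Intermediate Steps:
$X{\left(O \right)} = 8 O^{2}$ ($X{\left(O \right)} = 2 O 4 O = 8 O^{2}$)
$I = - \frac{74}{287}$ ($I = - \frac{2}{7} + \frac{\left(-1\right) \frac{32}{-164}}{7} = - \frac{2}{7} + \frac{\left(-1\right) 32 \left(- \frac{1}{164}\right)}{7} = - \frac{2}{7} + \frac{\left(-1\right) \left(- \frac{8}{41}\right)}{7} = - \frac{2}{7} + \frac{1}{7} \cdot \frac{8}{41} = - \frac{2}{7} + \frac{8}{287} = - \frac{74}{287} \approx -0.25784$)
$B{\left(Z \right)} = - \frac{1652463}{330550}$ ($B{\left(Z \right)} = -5 + \frac{1}{8 \cdot 12^{2} - \frac{74}{287}} = -5 + \frac{1}{8 \cdot 144 - \frac{74}{287}} = -5 + \frac{1}{1152 - \frac{74}{287}} = -5 + \frac{1}{\frac{330550}{287}} = -5 + \frac{287}{330550} = - \frac{1652463}{330550}$)
$- B{\left(-7 - -16 \right)} = \left(-1\right) \left(- \frac{1652463}{330550}\right) = \frac{1652463}{330550}$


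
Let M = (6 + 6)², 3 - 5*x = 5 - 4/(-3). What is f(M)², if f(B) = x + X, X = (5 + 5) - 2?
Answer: 484/9 ≈ 53.778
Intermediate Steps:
X = 8 (X = 10 - 2 = 8)
x = -⅔ (x = ⅗ - (5 - 4/(-3))/5 = ⅗ - (5 - 4*(-1)/3)/5 = ⅗ - (5 - 1*(-4/3))/5 = ⅗ - (5 + 4/3)/5 = ⅗ - ⅕*19/3 = ⅗ - 19/15 = -⅔ ≈ -0.66667)
M = 144 (M = 12² = 144)
f(B) = 22/3 (f(B) = -⅔ + 8 = 22/3)
f(M)² = (22/3)² = 484/9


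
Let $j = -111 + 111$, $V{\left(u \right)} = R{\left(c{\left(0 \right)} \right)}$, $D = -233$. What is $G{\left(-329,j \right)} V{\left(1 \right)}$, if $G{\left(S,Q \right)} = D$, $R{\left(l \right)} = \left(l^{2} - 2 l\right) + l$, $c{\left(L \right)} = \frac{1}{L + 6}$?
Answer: $\frac{1165}{36} \approx 32.361$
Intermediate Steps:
$c{\left(L \right)} = \frac{1}{6 + L}$
$R{\left(l \right)} = l^{2} - l$
$V{\left(u \right)} = - \frac{5}{36}$ ($V{\left(u \right)} = \frac{-1 + \frac{1}{6 + 0}}{6 + 0} = \frac{-1 + \frac{1}{6}}{6} = \frac{1}{6} \left(- \frac{5}{6}\right) = - \frac{5}{36}$)
$j = 0$
$G{\left(S,Q \right)} = -233$
$G{\left(-329,j \right)} V{\left(1 \right)} = \left(-233\right) \left(- \frac{5}{36}\right) = \frac{1165}{36}$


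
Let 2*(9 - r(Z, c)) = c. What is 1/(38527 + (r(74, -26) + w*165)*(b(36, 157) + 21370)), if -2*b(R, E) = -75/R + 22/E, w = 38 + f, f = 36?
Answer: 471/123142126526 ≈ 3.8249e-9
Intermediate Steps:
w = 74 (w = 38 + 36 = 74)
b(R, E) = -11/E + 75/(2*R) (b(R, E) = -(-75/R + 22/E)/2 = -11/E + 75/(2*R))
r(Z, c) = 9 - c/2
1/(38527 + (r(74, -26) + w*165)*(b(36, 157) + 21370)) = 1/(38527 + ((9 - 1/2*(-26)) + 74*165)*((-11/157 + (75/2)/36) + 21370)) = 1/(38527 + ((9 + 13) + 12210)*((-11*1/157 + (75/2)*(1/36)) + 21370)) = 1/(38527 + (22 + 12210)*((-11/157 + 25/24) + 21370)) = 1/(38527 + 12232*(3661/3768 + 21370)) = 1/(38527 + 12232*(80525821/3768)) = 1/(38527 + 123123980309/471) = 1/(123142126526/471) = 471/123142126526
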